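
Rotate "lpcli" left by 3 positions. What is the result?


Input: "lpcli", rotate left by 3
First 3 characters: "lpc"
Remaining characters: "li"
Concatenate remaining + first: "li" + "lpc" = "lilpc"

lilpc


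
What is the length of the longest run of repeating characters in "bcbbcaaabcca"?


Input: "bcbbcaaabcca"
Scanning for longest run:
  Position 1 ('c'): new char, reset run to 1
  Position 2 ('b'): new char, reset run to 1
  Position 3 ('b'): continues run of 'b', length=2
  Position 4 ('c'): new char, reset run to 1
  Position 5 ('a'): new char, reset run to 1
  Position 6 ('a'): continues run of 'a', length=2
  Position 7 ('a'): continues run of 'a', length=3
  Position 8 ('b'): new char, reset run to 1
  Position 9 ('c'): new char, reset run to 1
  Position 10 ('c'): continues run of 'c', length=2
  Position 11 ('a'): new char, reset run to 1
Longest run: 'a' with length 3

3


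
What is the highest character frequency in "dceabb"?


Input: dceabb
Character counts:
  'a': 1
  'b': 2
  'c': 1
  'd': 1
  'e': 1
Maximum frequency: 2

2


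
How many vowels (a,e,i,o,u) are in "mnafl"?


Input: mnafl
Checking each character:
  'm' at position 0: consonant
  'n' at position 1: consonant
  'a' at position 2: vowel (running total: 1)
  'f' at position 3: consonant
  'l' at position 4: consonant
Total vowels: 1

1


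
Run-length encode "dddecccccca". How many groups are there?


Input: dddecccccca
Scanning for consecutive runs:
  Group 1: 'd' x 3 (positions 0-2)
  Group 2: 'e' x 1 (positions 3-3)
  Group 3: 'c' x 6 (positions 4-9)
  Group 4: 'a' x 1 (positions 10-10)
Total groups: 4

4


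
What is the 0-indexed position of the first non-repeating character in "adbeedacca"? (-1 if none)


Input: adbeedacca
Character frequencies:
  'a': 3
  'b': 1
  'c': 2
  'd': 2
  'e': 2
Scanning left to right for freq == 1:
  Position 0 ('a'): freq=3, skip
  Position 1 ('d'): freq=2, skip
  Position 2 ('b'): unique! => answer = 2

2


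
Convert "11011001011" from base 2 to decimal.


Input: "11011001011" in base 2
Positional expansion:
  Digit '1' (value 1) x 2^10 = 1024
  Digit '1' (value 1) x 2^9 = 512
  Digit '0' (value 0) x 2^8 = 0
  Digit '1' (value 1) x 2^7 = 128
  Digit '1' (value 1) x 2^6 = 64
  Digit '0' (value 0) x 2^5 = 0
  Digit '0' (value 0) x 2^4 = 0
  Digit '1' (value 1) x 2^3 = 8
  Digit '0' (value 0) x 2^2 = 0
  Digit '1' (value 1) x 2^1 = 2
  Digit '1' (value 1) x 2^0 = 1
Sum = 1739

1739


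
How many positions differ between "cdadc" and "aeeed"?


Comparing "cdadc" and "aeeed" position by position:
  Position 0: 'c' vs 'a' => DIFFER
  Position 1: 'd' vs 'e' => DIFFER
  Position 2: 'a' vs 'e' => DIFFER
  Position 3: 'd' vs 'e' => DIFFER
  Position 4: 'c' vs 'd' => DIFFER
Positions that differ: 5

5


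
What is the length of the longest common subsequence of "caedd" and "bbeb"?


LCS of "caedd" and "bbeb"
DP table:
           b    b    e    b
      0    0    0    0    0
  c   0    0    0    0    0
  a   0    0    0    0    0
  e   0    0    0    1    1
  d   0    0    0    1    1
  d   0    0    0    1    1
LCS length = dp[5][4] = 1

1


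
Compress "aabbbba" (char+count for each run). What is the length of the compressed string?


Input: aabbbba
Runs:
  'a' x 2 => "a2"
  'b' x 4 => "b4"
  'a' x 1 => "a1"
Compressed: "a2b4a1"
Compressed length: 6

6


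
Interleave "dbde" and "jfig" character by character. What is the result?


Interleaving "dbde" and "jfig":
  Position 0: 'd' from first, 'j' from second => "dj"
  Position 1: 'b' from first, 'f' from second => "bf"
  Position 2: 'd' from first, 'i' from second => "di"
  Position 3: 'e' from first, 'g' from second => "eg"
Result: djbfdieg

djbfdieg


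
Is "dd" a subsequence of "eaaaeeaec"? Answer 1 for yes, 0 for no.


Check if "dd" is a subsequence of "eaaaeeaec"
Greedy scan:
  Position 0 ('e'): no match needed
  Position 1 ('a'): no match needed
  Position 2 ('a'): no match needed
  Position 3 ('a'): no match needed
  Position 4 ('e'): no match needed
  Position 5 ('e'): no match needed
  Position 6 ('a'): no match needed
  Position 7 ('e'): no match needed
  Position 8 ('c'): no match needed
Only matched 0/2 characters => not a subsequence

0


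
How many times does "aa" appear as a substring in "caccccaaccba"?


Searching for "aa" in "caccccaaccba"
Scanning each position:
  Position 0: "ca" => no
  Position 1: "ac" => no
  Position 2: "cc" => no
  Position 3: "cc" => no
  Position 4: "cc" => no
  Position 5: "ca" => no
  Position 6: "aa" => MATCH
  Position 7: "ac" => no
  Position 8: "cc" => no
  Position 9: "cb" => no
  Position 10: "ba" => no
Total occurrences: 1

1


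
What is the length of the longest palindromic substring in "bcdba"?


Input: "bcdba"
Checking substrings for palindromes:
  No multi-char palindromic substrings found
Longest palindromic substring: "b" with length 1

1


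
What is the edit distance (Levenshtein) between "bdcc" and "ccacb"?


Computing edit distance: "bdcc" -> "ccacb"
DP table:
           c    c    a    c    b
      0    1    2    3    4    5
  b   1    1    2    3    4    4
  d   2    2    2    3    4    5
  c   3    2    2    3    3    4
  c   4    3    2    3    3    4
Edit distance = dp[4][5] = 4

4


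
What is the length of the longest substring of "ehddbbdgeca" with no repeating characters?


Input: "ehddbbdgeca"
Sliding window (track last position of each char):
  Position 0 ('e'): window [0,0] length 1 -- new best
  Position 1 ('h'): window [0,1] length 2 -- new best
  Position 2 ('d'): window [0,2] length 3 -- new best
  Position 3 ('d'): repeat (last at 2), move window start to 3
  Position 3 ('d'): window [3,3] length 1
  Position 4 ('b'): window [3,4] length 2
  Position 5 ('b'): repeat (last at 4), move window start to 5
  Position 5 ('b'): window [5,5] length 1
  Position 6 ('d'): window [5,6] length 2
  Position 7 ('g'): window [5,7] length 3
  Position 8 ('e'): window [5,8] length 4 -- new best
  Position 9 ('c'): window [5,9] length 5 -- new best
  Position 10 ('a'): window [5,10] length 6 -- new best
Longest substring with no repeats: "bdgeca" with length 6

6


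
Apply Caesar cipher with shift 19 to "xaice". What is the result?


Caesar cipher: shift "xaice" by 19
  'x' (pos 23) + 19 = pos 16 = 'q'
  'a' (pos 0) + 19 = pos 19 = 't'
  'i' (pos 8) + 19 = pos 1 = 'b'
  'c' (pos 2) + 19 = pos 21 = 'v'
  'e' (pos 4) + 19 = pos 23 = 'x'
Result: qtbvx

qtbvx


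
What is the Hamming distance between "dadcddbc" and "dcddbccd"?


Comparing "dadcddbc" and "dcddbccd" position by position:
  Position 0: 'd' vs 'd' => same
  Position 1: 'a' vs 'c' => differ
  Position 2: 'd' vs 'd' => same
  Position 3: 'c' vs 'd' => differ
  Position 4: 'd' vs 'b' => differ
  Position 5: 'd' vs 'c' => differ
  Position 6: 'b' vs 'c' => differ
  Position 7: 'c' vs 'd' => differ
Total differences (Hamming distance): 6

6


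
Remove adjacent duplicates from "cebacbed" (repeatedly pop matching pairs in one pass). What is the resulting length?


Input: cebacbed
Stack-based adjacent duplicate removal:
  Read 'c': push. Stack: c
  Read 'e': push. Stack: ce
  Read 'b': push. Stack: ceb
  Read 'a': push. Stack: ceba
  Read 'c': push. Stack: cebac
  Read 'b': push. Stack: cebacb
  Read 'e': push. Stack: cebacbe
  Read 'd': push. Stack: cebacbed
Final stack: "cebacbed" (length 8)

8


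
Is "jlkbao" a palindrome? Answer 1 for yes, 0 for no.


Input: jlkbao
Reversed: oabklj
  Compare pos 0 ('j') with pos 5 ('o'): MISMATCH
  Compare pos 1 ('l') with pos 4 ('a'): MISMATCH
  Compare pos 2 ('k') with pos 3 ('b'): MISMATCH
Result: not a palindrome

0


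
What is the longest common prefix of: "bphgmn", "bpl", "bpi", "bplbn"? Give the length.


Words: bphgmn, bpl, bpi, bplbn
  Position 0: all 'b' => match
  Position 1: all 'p' => match
  Position 2: ('h', 'l', 'i', 'l') => mismatch, stop
LCP = "bp" (length 2)

2


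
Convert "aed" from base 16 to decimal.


Input: "aed" in base 16
Positional expansion:
  Digit 'a' (value 10) x 16^2 = 2560
  Digit 'e' (value 14) x 16^1 = 224
  Digit 'd' (value 13) x 16^0 = 13
Sum = 2797

2797


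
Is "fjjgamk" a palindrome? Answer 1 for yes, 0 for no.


Input: fjjgamk
Reversed: kmagjjf
  Compare pos 0 ('f') with pos 6 ('k'): MISMATCH
  Compare pos 1 ('j') with pos 5 ('m'): MISMATCH
  Compare pos 2 ('j') with pos 4 ('a'): MISMATCH
Result: not a palindrome

0


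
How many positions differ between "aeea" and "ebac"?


Comparing "aeea" and "ebac" position by position:
  Position 0: 'a' vs 'e' => DIFFER
  Position 1: 'e' vs 'b' => DIFFER
  Position 2: 'e' vs 'a' => DIFFER
  Position 3: 'a' vs 'c' => DIFFER
Positions that differ: 4

4


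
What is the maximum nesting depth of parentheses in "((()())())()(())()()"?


Input: "((()())())()(())()()"
Tracking depth:
  Position 0 '(': depth becomes 1
  Position 1 '(': depth becomes 2
  Position 2 '(': depth becomes 3
  Position 3 ')': depth becomes 2
  Position 4 '(': depth becomes 3
  Position 5 ')': depth becomes 2
  Position 6 ')': depth becomes 1
  Position 7 '(': depth becomes 2
  Position 8 ')': depth becomes 1
  Position 9 ')': depth becomes 0
  Position 10 '(': depth becomes 1
  Position 11 ')': depth becomes 0
  Position 12 '(': depth becomes 1
  Position 13 '(': depth becomes 2
  Position 14 ')': depth becomes 1
  Position 15 ')': depth becomes 0
  Position 16 '(': depth becomes 1
  Position 17 ')': depth becomes 0
  Position 18 '(': depth becomes 1
  Position 19 ')': depth becomes 0
Maximum depth reached: 3

3


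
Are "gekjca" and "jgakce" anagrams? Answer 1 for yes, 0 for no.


Strings: "gekjca", "jgakce"
Sorted first:  acegjk
Sorted second: acegjk
Sorted forms match => anagrams

1


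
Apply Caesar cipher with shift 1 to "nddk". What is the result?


Caesar cipher: shift "nddk" by 1
  'n' (pos 13) + 1 = pos 14 = 'o'
  'd' (pos 3) + 1 = pos 4 = 'e'
  'd' (pos 3) + 1 = pos 4 = 'e'
  'k' (pos 10) + 1 = pos 11 = 'l'
Result: oeel

oeel


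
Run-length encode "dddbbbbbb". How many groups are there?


Input: dddbbbbbb
Scanning for consecutive runs:
  Group 1: 'd' x 3 (positions 0-2)
  Group 2: 'b' x 6 (positions 3-8)
Total groups: 2

2


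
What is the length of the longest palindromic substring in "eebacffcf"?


Input: "eebacffcf"
Checking substrings for palindromes:
  [4:8] "cffc" (len 4) => palindrome
  [6:9] "fcf" (len 3) => palindrome
  [0:2] "ee" (len 2) => palindrome
  [5:7] "ff" (len 2) => palindrome
Longest palindromic substring: "cffc" with length 4

4


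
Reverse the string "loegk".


Input: loegk
Reading characters right to left:
  Position 4: 'k'
  Position 3: 'g'
  Position 2: 'e'
  Position 1: 'o'
  Position 0: 'l'
Reversed: kgeol

kgeol


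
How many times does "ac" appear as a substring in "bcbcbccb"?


Searching for "ac" in "bcbcbccb"
Scanning each position:
  Position 0: "bc" => no
  Position 1: "cb" => no
  Position 2: "bc" => no
  Position 3: "cb" => no
  Position 4: "bc" => no
  Position 5: "cc" => no
  Position 6: "cb" => no
Total occurrences: 0

0


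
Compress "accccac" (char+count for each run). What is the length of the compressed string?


Input: accccac
Runs:
  'a' x 1 => "a1"
  'c' x 4 => "c4"
  'a' x 1 => "a1"
  'c' x 1 => "c1"
Compressed: "a1c4a1c1"
Compressed length: 8

8


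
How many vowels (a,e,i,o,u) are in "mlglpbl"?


Input: mlglpbl
Checking each character:
  'm' at position 0: consonant
  'l' at position 1: consonant
  'g' at position 2: consonant
  'l' at position 3: consonant
  'p' at position 4: consonant
  'b' at position 5: consonant
  'l' at position 6: consonant
Total vowels: 0

0


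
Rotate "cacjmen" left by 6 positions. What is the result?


Input: "cacjmen", rotate left by 6
First 6 characters: "cacjme"
Remaining characters: "n"
Concatenate remaining + first: "n" + "cacjme" = "ncacjme"

ncacjme


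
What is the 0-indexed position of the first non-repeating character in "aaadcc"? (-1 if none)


Input: aaadcc
Character frequencies:
  'a': 3
  'c': 2
  'd': 1
Scanning left to right for freq == 1:
  Position 0 ('a'): freq=3, skip
  Position 1 ('a'): freq=3, skip
  Position 2 ('a'): freq=3, skip
  Position 3 ('d'): unique! => answer = 3

3


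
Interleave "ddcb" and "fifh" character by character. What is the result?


Interleaving "ddcb" and "fifh":
  Position 0: 'd' from first, 'f' from second => "df"
  Position 1: 'd' from first, 'i' from second => "di"
  Position 2: 'c' from first, 'f' from second => "cf"
  Position 3: 'b' from first, 'h' from second => "bh"
Result: dfdicfbh

dfdicfbh


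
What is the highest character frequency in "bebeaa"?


Input: bebeaa
Character counts:
  'a': 2
  'b': 2
  'e': 2
Maximum frequency: 2

2


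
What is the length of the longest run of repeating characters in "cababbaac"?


Input: "cababbaac"
Scanning for longest run:
  Position 1 ('a'): new char, reset run to 1
  Position 2 ('b'): new char, reset run to 1
  Position 3 ('a'): new char, reset run to 1
  Position 4 ('b'): new char, reset run to 1
  Position 5 ('b'): continues run of 'b', length=2
  Position 6 ('a'): new char, reset run to 1
  Position 7 ('a'): continues run of 'a', length=2
  Position 8 ('c'): new char, reset run to 1
Longest run: 'b' with length 2

2


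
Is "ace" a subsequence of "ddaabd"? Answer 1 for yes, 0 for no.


Check if "ace" is a subsequence of "ddaabd"
Greedy scan:
  Position 0 ('d'): no match needed
  Position 1 ('d'): no match needed
  Position 2 ('a'): matches sub[0] = 'a'
  Position 3 ('a'): no match needed
  Position 4 ('b'): no match needed
  Position 5 ('d'): no match needed
Only matched 1/3 characters => not a subsequence

0


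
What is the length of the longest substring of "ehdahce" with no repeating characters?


Input: "ehdahce"
Sliding window (track last position of each char):
  Position 0 ('e'): window [0,0] length 1 -- new best
  Position 1 ('h'): window [0,1] length 2 -- new best
  Position 2 ('d'): window [0,2] length 3 -- new best
  Position 3 ('a'): window [0,3] length 4 -- new best
  Position 4 ('h'): repeat (last at 1), move window start to 2
  Position 4 ('h'): window [2,4] length 3
  Position 5 ('c'): window [2,5] length 4
  Position 6 ('e'): window [2,6] length 5 -- new best
Longest substring with no repeats: "dahce" with length 5

5


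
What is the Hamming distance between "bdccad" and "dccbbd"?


Comparing "bdccad" and "dccbbd" position by position:
  Position 0: 'b' vs 'd' => differ
  Position 1: 'd' vs 'c' => differ
  Position 2: 'c' vs 'c' => same
  Position 3: 'c' vs 'b' => differ
  Position 4: 'a' vs 'b' => differ
  Position 5: 'd' vs 'd' => same
Total differences (Hamming distance): 4

4


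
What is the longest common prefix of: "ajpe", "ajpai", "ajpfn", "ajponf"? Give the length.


Words: ajpe, ajpai, ajpfn, ajponf
  Position 0: all 'a' => match
  Position 1: all 'j' => match
  Position 2: all 'p' => match
  Position 3: ('e', 'a', 'f', 'o') => mismatch, stop
LCP = "ajp" (length 3)

3


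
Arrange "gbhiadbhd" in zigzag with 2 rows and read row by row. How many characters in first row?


Zigzag "gbhiadbhd" into 2 rows:
Placing characters:
  'g' => row 0
  'b' => row 1
  'h' => row 0
  'i' => row 1
  'a' => row 0
  'd' => row 1
  'b' => row 0
  'h' => row 1
  'd' => row 0
Rows:
  Row 0: "ghabd"
  Row 1: "bidh"
First row length: 5

5


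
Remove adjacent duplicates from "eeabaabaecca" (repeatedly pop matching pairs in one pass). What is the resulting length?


Input: eeabaabaecca
Stack-based adjacent duplicate removal:
  Read 'e': push. Stack: e
  Read 'e': matches stack top 'e' => pop. Stack: (empty)
  Read 'a': push. Stack: a
  Read 'b': push. Stack: ab
  Read 'a': push. Stack: aba
  Read 'a': matches stack top 'a' => pop. Stack: ab
  Read 'b': matches stack top 'b' => pop. Stack: a
  Read 'a': matches stack top 'a' => pop. Stack: (empty)
  Read 'e': push. Stack: e
  Read 'c': push. Stack: ec
  Read 'c': matches stack top 'c' => pop. Stack: e
  Read 'a': push. Stack: ea
Final stack: "ea" (length 2)

2


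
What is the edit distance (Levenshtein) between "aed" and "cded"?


Computing edit distance: "aed" -> "cded"
DP table:
           c    d    e    d
      0    1    2    3    4
  a   1    1    2    3    4
  e   2    2    2    2    3
  d   3    3    2    3    2
Edit distance = dp[3][4] = 2

2


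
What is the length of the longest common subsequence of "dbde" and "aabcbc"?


LCS of "dbde" and "aabcbc"
DP table:
           a    a    b    c    b    c
      0    0    0    0    0    0    0
  d   0    0    0    0    0    0    0
  b   0    0    0    1    1    1    1
  d   0    0    0    1    1    1    1
  e   0    0    0    1    1    1    1
LCS length = dp[4][6] = 1

1


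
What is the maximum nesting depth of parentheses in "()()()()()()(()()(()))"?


Input: "()()()()()()(()()(()))"
Tracking depth:
  Position 0 '(': depth becomes 1
  Position 1 ')': depth becomes 0
  Position 2 '(': depth becomes 1
  Position 3 ')': depth becomes 0
  Position 4 '(': depth becomes 1
  Position 5 ')': depth becomes 0
  Position 6 '(': depth becomes 1
  Position 7 ')': depth becomes 0
  Position 8 '(': depth becomes 1
  Position 9 ')': depth becomes 0
  Position 10 '(': depth becomes 1
  Position 11 ')': depth becomes 0
  Position 12 '(': depth becomes 1
  Position 13 '(': depth becomes 2
  Position 14 ')': depth becomes 1
  Position 15 '(': depth becomes 2
  Position 16 ')': depth becomes 1
  Position 17 '(': depth becomes 2
  Position 18 '(': depth becomes 3
  Position 19 ')': depth becomes 2
  Position 20 ')': depth becomes 1
  Position 21 ')': depth becomes 0
Maximum depth reached: 3

3


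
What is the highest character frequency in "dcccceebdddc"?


Input: dcccceebdddc
Character counts:
  'b': 1
  'c': 5
  'd': 4
  'e': 2
Maximum frequency: 5

5


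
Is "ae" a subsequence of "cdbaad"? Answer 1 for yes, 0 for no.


Check if "ae" is a subsequence of "cdbaad"
Greedy scan:
  Position 0 ('c'): no match needed
  Position 1 ('d'): no match needed
  Position 2 ('b'): no match needed
  Position 3 ('a'): matches sub[0] = 'a'
  Position 4 ('a'): no match needed
  Position 5 ('d'): no match needed
Only matched 1/2 characters => not a subsequence

0


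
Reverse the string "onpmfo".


Input: onpmfo
Reading characters right to left:
  Position 5: 'o'
  Position 4: 'f'
  Position 3: 'm'
  Position 2: 'p'
  Position 1: 'n'
  Position 0: 'o'
Reversed: ofmpno

ofmpno


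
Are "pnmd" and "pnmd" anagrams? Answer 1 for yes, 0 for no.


Strings: "pnmd", "pnmd"
Sorted first:  dmnp
Sorted second: dmnp
Sorted forms match => anagrams

1


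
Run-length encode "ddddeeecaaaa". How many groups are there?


Input: ddddeeecaaaa
Scanning for consecutive runs:
  Group 1: 'd' x 4 (positions 0-3)
  Group 2: 'e' x 3 (positions 4-6)
  Group 3: 'c' x 1 (positions 7-7)
  Group 4: 'a' x 4 (positions 8-11)
Total groups: 4

4


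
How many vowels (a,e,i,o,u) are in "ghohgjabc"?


Input: ghohgjabc
Checking each character:
  'g' at position 0: consonant
  'h' at position 1: consonant
  'o' at position 2: vowel (running total: 1)
  'h' at position 3: consonant
  'g' at position 4: consonant
  'j' at position 5: consonant
  'a' at position 6: vowel (running total: 2)
  'b' at position 7: consonant
  'c' at position 8: consonant
Total vowels: 2

2


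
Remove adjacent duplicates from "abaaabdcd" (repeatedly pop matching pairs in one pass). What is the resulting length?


Input: abaaabdcd
Stack-based adjacent duplicate removal:
  Read 'a': push. Stack: a
  Read 'b': push. Stack: ab
  Read 'a': push. Stack: aba
  Read 'a': matches stack top 'a' => pop. Stack: ab
  Read 'a': push. Stack: aba
  Read 'b': push. Stack: abab
  Read 'd': push. Stack: ababd
  Read 'c': push. Stack: ababdc
  Read 'd': push. Stack: ababdcd
Final stack: "ababdcd" (length 7)

7


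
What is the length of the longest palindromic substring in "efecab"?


Input: "efecab"
Checking substrings for palindromes:
  [0:3] "efe" (len 3) => palindrome
Longest palindromic substring: "efe" with length 3

3


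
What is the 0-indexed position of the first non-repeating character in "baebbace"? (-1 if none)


Input: baebbace
Character frequencies:
  'a': 2
  'b': 3
  'c': 1
  'e': 2
Scanning left to right for freq == 1:
  Position 0 ('b'): freq=3, skip
  Position 1 ('a'): freq=2, skip
  Position 2 ('e'): freq=2, skip
  Position 3 ('b'): freq=3, skip
  Position 4 ('b'): freq=3, skip
  Position 5 ('a'): freq=2, skip
  Position 6 ('c'): unique! => answer = 6

6


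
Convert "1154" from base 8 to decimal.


Input: "1154" in base 8
Positional expansion:
  Digit '1' (value 1) x 8^3 = 512
  Digit '1' (value 1) x 8^2 = 64
  Digit '5' (value 5) x 8^1 = 40
  Digit '4' (value 4) x 8^0 = 4
Sum = 620

620


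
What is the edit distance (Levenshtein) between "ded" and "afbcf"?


Computing edit distance: "ded" -> "afbcf"
DP table:
           a    f    b    c    f
      0    1    2    3    4    5
  d   1    1    2    3    4    5
  e   2    2    2    3    4    5
  d   3    3    3    3    4    5
Edit distance = dp[3][5] = 5

5


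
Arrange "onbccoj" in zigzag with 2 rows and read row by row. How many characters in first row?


Zigzag "onbccoj" into 2 rows:
Placing characters:
  'o' => row 0
  'n' => row 1
  'b' => row 0
  'c' => row 1
  'c' => row 0
  'o' => row 1
  'j' => row 0
Rows:
  Row 0: "obcj"
  Row 1: "nco"
First row length: 4

4


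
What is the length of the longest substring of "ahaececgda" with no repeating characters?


Input: "ahaececgda"
Sliding window (track last position of each char):
  Position 0 ('a'): window [0,0] length 1 -- new best
  Position 1 ('h'): window [0,1] length 2 -- new best
  Position 2 ('a'): repeat (last at 0), move window start to 1
  Position 2 ('a'): window [1,2] length 2
  Position 3 ('e'): window [1,3] length 3 -- new best
  Position 4 ('c'): window [1,4] length 4 -- new best
  Position 5 ('e'): repeat (last at 3), move window start to 4
  Position 5 ('e'): window [4,5] length 2
  Position 6 ('c'): repeat (last at 4), move window start to 5
  Position 6 ('c'): window [5,6] length 2
  Position 7 ('g'): window [5,7] length 3
  Position 8 ('d'): window [5,8] length 4
  Position 9 ('a'): window [5,9] length 5 -- new best
Longest substring with no repeats: "ecgda" with length 5

5


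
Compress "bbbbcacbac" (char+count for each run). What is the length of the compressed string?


Input: bbbbcacbac
Runs:
  'b' x 4 => "b4"
  'c' x 1 => "c1"
  'a' x 1 => "a1"
  'c' x 1 => "c1"
  'b' x 1 => "b1"
  'a' x 1 => "a1"
  'c' x 1 => "c1"
Compressed: "b4c1a1c1b1a1c1"
Compressed length: 14

14


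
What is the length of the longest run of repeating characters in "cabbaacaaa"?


Input: "cabbaacaaa"
Scanning for longest run:
  Position 1 ('a'): new char, reset run to 1
  Position 2 ('b'): new char, reset run to 1
  Position 3 ('b'): continues run of 'b', length=2
  Position 4 ('a'): new char, reset run to 1
  Position 5 ('a'): continues run of 'a', length=2
  Position 6 ('c'): new char, reset run to 1
  Position 7 ('a'): new char, reset run to 1
  Position 8 ('a'): continues run of 'a', length=2
  Position 9 ('a'): continues run of 'a', length=3
Longest run: 'a' with length 3

3


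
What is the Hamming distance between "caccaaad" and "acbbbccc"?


Comparing "caccaaad" and "acbbbccc" position by position:
  Position 0: 'c' vs 'a' => differ
  Position 1: 'a' vs 'c' => differ
  Position 2: 'c' vs 'b' => differ
  Position 3: 'c' vs 'b' => differ
  Position 4: 'a' vs 'b' => differ
  Position 5: 'a' vs 'c' => differ
  Position 6: 'a' vs 'c' => differ
  Position 7: 'd' vs 'c' => differ
Total differences (Hamming distance): 8

8


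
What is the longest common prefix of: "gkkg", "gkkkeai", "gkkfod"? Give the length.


Words: gkkg, gkkkeai, gkkfod
  Position 0: all 'g' => match
  Position 1: all 'k' => match
  Position 2: all 'k' => match
  Position 3: ('g', 'k', 'f') => mismatch, stop
LCP = "gkk" (length 3)

3


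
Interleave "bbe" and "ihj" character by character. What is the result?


Interleaving "bbe" and "ihj":
  Position 0: 'b' from first, 'i' from second => "bi"
  Position 1: 'b' from first, 'h' from second => "bh"
  Position 2: 'e' from first, 'j' from second => "ej"
Result: bibhej

bibhej


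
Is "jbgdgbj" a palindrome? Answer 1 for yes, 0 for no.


Input: jbgdgbj
Reversed: jbgdgbj
  Compare pos 0 ('j') with pos 6 ('j'): match
  Compare pos 1 ('b') with pos 5 ('b'): match
  Compare pos 2 ('g') with pos 4 ('g'): match
Result: palindrome

1


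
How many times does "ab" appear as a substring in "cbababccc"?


Searching for "ab" in "cbababccc"
Scanning each position:
  Position 0: "cb" => no
  Position 1: "ba" => no
  Position 2: "ab" => MATCH
  Position 3: "ba" => no
  Position 4: "ab" => MATCH
  Position 5: "bc" => no
  Position 6: "cc" => no
  Position 7: "cc" => no
Total occurrences: 2

2


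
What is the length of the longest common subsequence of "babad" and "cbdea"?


LCS of "babad" and "cbdea"
DP table:
           c    b    d    e    a
      0    0    0    0    0    0
  b   0    0    1    1    1    1
  a   0    0    1    1    1    2
  b   0    0    1    1    1    2
  a   0    0    1    1    1    2
  d   0    0    1    2    2    2
LCS length = dp[5][5] = 2

2


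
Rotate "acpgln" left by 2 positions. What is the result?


Input: "acpgln", rotate left by 2
First 2 characters: "ac"
Remaining characters: "pgln"
Concatenate remaining + first: "pgln" + "ac" = "pglnac"

pglnac


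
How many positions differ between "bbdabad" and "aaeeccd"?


Comparing "bbdabad" and "aaeeccd" position by position:
  Position 0: 'b' vs 'a' => DIFFER
  Position 1: 'b' vs 'a' => DIFFER
  Position 2: 'd' vs 'e' => DIFFER
  Position 3: 'a' vs 'e' => DIFFER
  Position 4: 'b' vs 'c' => DIFFER
  Position 5: 'a' vs 'c' => DIFFER
  Position 6: 'd' vs 'd' => same
Positions that differ: 6

6


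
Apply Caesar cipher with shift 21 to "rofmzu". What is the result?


Caesar cipher: shift "rofmzu" by 21
  'r' (pos 17) + 21 = pos 12 = 'm'
  'o' (pos 14) + 21 = pos 9 = 'j'
  'f' (pos 5) + 21 = pos 0 = 'a'
  'm' (pos 12) + 21 = pos 7 = 'h'
  'z' (pos 25) + 21 = pos 20 = 'u'
  'u' (pos 20) + 21 = pos 15 = 'p'
Result: mjahup

mjahup


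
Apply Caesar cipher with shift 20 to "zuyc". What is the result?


Caesar cipher: shift "zuyc" by 20
  'z' (pos 25) + 20 = pos 19 = 't'
  'u' (pos 20) + 20 = pos 14 = 'o'
  'y' (pos 24) + 20 = pos 18 = 's'
  'c' (pos 2) + 20 = pos 22 = 'w'
Result: tosw

tosw


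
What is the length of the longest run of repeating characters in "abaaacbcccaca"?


Input: "abaaacbcccaca"
Scanning for longest run:
  Position 1 ('b'): new char, reset run to 1
  Position 2 ('a'): new char, reset run to 1
  Position 3 ('a'): continues run of 'a', length=2
  Position 4 ('a'): continues run of 'a', length=3
  Position 5 ('c'): new char, reset run to 1
  Position 6 ('b'): new char, reset run to 1
  Position 7 ('c'): new char, reset run to 1
  Position 8 ('c'): continues run of 'c', length=2
  Position 9 ('c'): continues run of 'c', length=3
  Position 10 ('a'): new char, reset run to 1
  Position 11 ('c'): new char, reset run to 1
  Position 12 ('a'): new char, reset run to 1
Longest run: 'a' with length 3

3


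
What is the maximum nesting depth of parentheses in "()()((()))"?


Input: "()()((()))"
Tracking depth:
  Position 0 '(': depth becomes 1
  Position 1 ')': depth becomes 0
  Position 2 '(': depth becomes 1
  Position 3 ')': depth becomes 0
  Position 4 '(': depth becomes 1
  Position 5 '(': depth becomes 2
  Position 6 '(': depth becomes 3
  Position 7 ')': depth becomes 2
  Position 8 ')': depth becomes 1
  Position 9 ')': depth becomes 0
Maximum depth reached: 3

3


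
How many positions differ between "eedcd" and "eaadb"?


Comparing "eedcd" and "eaadb" position by position:
  Position 0: 'e' vs 'e' => same
  Position 1: 'e' vs 'a' => DIFFER
  Position 2: 'd' vs 'a' => DIFFER
  Position 3: 'c' vs 'd' => DIFFER
  Position 4: 'd' vs 'b' => DIFFER
Positions that differ: 4

4


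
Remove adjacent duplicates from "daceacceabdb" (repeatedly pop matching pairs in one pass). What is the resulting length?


Input: daceacceabdb
Stack-based adjacent duplicate removal:
  Read 'd': push. Stack: d
  Read 'a': push. Stack: da
  Read 'c': push. Stack: dac
  Read 'e': push. Stack: dace
  Read 'a': push. Stack: dacea
  Read 'c': push. Stack: daceac
  Read 'c': matches stack top 'c' => pop. Stack: dacea
  Read 'e': push. Stack: daceae
  Read 'a': push. Stack: daceaea
  Read 'b': push. Stack: daceaeab
  Read 'd': push. Stack: daceaeabd
  Read 'b': push. Stack: daceaeabdb
Final stack: "daceaeabdb" (length 10)

10


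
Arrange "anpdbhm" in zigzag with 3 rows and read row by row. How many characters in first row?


Zigzag "anpdbhm" into 3 rows:
Placing characters:
  'a' => row 0
  'n' => row 1
  'p' => row 2
  'd' => row 1
  'b' => row 0
  'h' => row 1
  'm' => row 2
Rows:
  Row 0: "ab"
  Row 1: "ndh"
  Row 2: "pm"
First row length: 2

2


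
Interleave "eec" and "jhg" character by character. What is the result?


Interleaving "eec" and "jhg":
  Position 0: 'e' from first, 'j' from second => "ej"
  Position 1: 'e' from first, 'h' from second => "eh"
  Position 2: 'c' from first, 'g' from second => "cg"
Result: ejehcg

ejehcg


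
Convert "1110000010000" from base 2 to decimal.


Input: "1110000010000" in base 2
Positional expansion:
  Digit '1' (value 1) x 2^12 = 4096
  Digit '1' (value 1) x 2^11 = 2048
  Digit '1' (value 1) x 2^10 = 1024
  Digit '0' (value 0) x 2^9 = 0
  Digit '0' (value 0) x 2^8 = 0
  Digit '0' (value 0) x 2^7 = 0
  Digit '0' (value 0) x 2^6 = 0
  Digit '0' (value 0) x 2^5 = 0
  Digit '1' (value 1) x 2^4 = 16
  Digit '0' (value 0) x 2^3 = 0
  Digit '0' (value 0) x 2^2 = 0
  Digit '0' (value 0) x 2^1 = 0
  Digit '0' (value 0) x 2^0 = 0
Sum = 7184

7184


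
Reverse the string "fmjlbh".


Input: fmjlbh
Reading characters right to left:
  Position 5: 'h'
  Position 4: 'b'
  Position 3: 'l'
  Position 2: 'j'
  Position 1: 'm'
  Position 0: 'f'
Reversed: hbljmf

hbljmf


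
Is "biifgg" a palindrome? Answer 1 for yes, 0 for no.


Input: biifgg
Reversed: ggfiib
  Compare pos 0 ('b') with pos 5 ('g'): MISMATCH
  Compare pos 1 ('i') with pos 4 ('g'): MISMATCH
  Compare pos 2 ('i') with pos 3 ('f'): MISMATCH
Result: not a palindrome

0


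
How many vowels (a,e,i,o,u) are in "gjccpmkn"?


Input: gjccpmkn
Checking each character:
  'g' at position 0: consonant
  'j' at position 1: consonant
  'c' at position 2: consonant
  'c' at position 3: consonant
  'p' at position 4: consonant
  'm' at position 5: consonant
  'k' at position 6: consonant
  'n' at position 7: consonant
Total vowels: 0

0


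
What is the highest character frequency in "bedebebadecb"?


Input: bedebebadecb
Character counts:
  'a': 1
  'b': 4
  'c': 1
  'd': 2
  'e': 4
Maximum frequency: 4

4


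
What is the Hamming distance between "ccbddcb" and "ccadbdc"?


Comparing "ccbddcb" and "ccadbdc" position by position:
  Position 0: 'c' vs 'c' => same
  Position 1: 'c' vs 'c' => same
  Position 2: 'b' vs 'a' => differ
  Position 3: 'd' vs 'd' => same
  Position 4: 'd' vs 'b' => differ
  Position 5: 'c' vs 'd' => differ
  Position 6: 'b' vs 'c' => differ
Total differences (Hamming distance): 4

4


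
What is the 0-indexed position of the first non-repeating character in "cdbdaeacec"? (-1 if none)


Input: cdbdaeacec
Character frequencies:
  'a': 2
  'b': 1
  'c': 3
  'd': 2
  'e': 2
Scanning left to right for freq == 1:
  Position 0 ('c'): freq=3, skip
  Position 1 ('d'): freq=2, skip
  Position 2 ('b'): unique! => answer = 2

2


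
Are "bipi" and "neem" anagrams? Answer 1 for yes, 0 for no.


Strings: "bipi", "neem"
Sorted first:  biip
Sorted second: eemn
Differ at position 0: 'b' vs 'e' => not anagrams

0


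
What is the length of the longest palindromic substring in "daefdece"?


Input: "daefdece"
Checking substrings for palindromes:
  [5:8] "ece" (len 3) => palindrome
Longest palindromic substring: "ece" with length 3

3


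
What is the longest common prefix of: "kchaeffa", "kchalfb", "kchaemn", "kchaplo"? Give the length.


Words: kchaeffa, kchalfb, kchaemn, kchaplo
  Position 0: all 'k' => match
  Position 1: all 'c' => match
  Position 2: all 'h' => match
  Position 3: all 'a' => match
  Position 4: ('e', 'l', 'e', 'p') => mismatch, stop
LCP = "kcha" (length 4)

4


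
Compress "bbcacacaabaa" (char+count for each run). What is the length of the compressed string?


Input: bbcacacaabaa
Runs:
  'b' x 2 => "b2"
  'c' x 1 => "c1"
  'a' x 1 => "a1"
  'c' x 1 => "c1"
  'a' x 1 => "a1"
  'c' x 1 => "c1"
  'a' x 2 => "a2"
  'b' x 1 => "b1"
  'a' x 2 => "a2"
Compressed: "b2c1a1c1a1c1a2b1a2"
Compressed length: 18

18


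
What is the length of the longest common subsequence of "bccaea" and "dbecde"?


LCS of "bccaea" and "dbecde"
DP table:
           d    b    e    c    d    e
      0    0    0    0    0    0    0
  b   0    0    1    1    1    1    1
  c   0    0    1    1    2    2    2
  c   0    0    1    1    2    2    2
  a   0    0    1    1    2    2    2
  e   0    0    1    2    2    2    3
  a   0    0    1    2    2    2    3
LCS length = dp[6][6] = 3

3


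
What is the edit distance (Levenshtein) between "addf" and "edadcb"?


Computing edit distance: "addf" -> "edadcb"
DP table:
           e    d    a    d    c    b
      0    1    2    3    4    5    6
  a   1    1    2    2    3    4    5
  d   2    2    1    2    2    3    4
  d   3    3    2    2    2    3    4
  f   4    4    3    3    3    3    4
Edit distance = dp[4][6] = 4

4


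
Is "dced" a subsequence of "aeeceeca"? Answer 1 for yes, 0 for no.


Check if "dced" is a subsequence of "aeeceeca"
Greedy scan:
  Position 0 ('a'): no match needed
  Position 1 ('e'): no match needed
  Position 2 ('e'): no match needed
  Position 3 ('c'): no match needed
  Position 4 ('e'): no match needed
  Position 5 ('e'): no match needed
  Position 6 ('c'): no match needed
  Position 7 ('a'): no match needed
Only matched 0/4 characters => not a subsequence

0


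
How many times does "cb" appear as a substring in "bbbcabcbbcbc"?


Searching for "cb" in "bbbcabcbbcbc"
Scanning each position:
  Position 0: "bb" => no
  Position 1: "bb" => no
  Position 2: "bc" => no
  Position 3: "ca" => no
  Position 4: "ab" => no
  Position 5: "bc" => no
  Position 6: "cb" => MATCH
  Position 7: "bb" => no
  Position 8: "bc" => no
  Position 9: "cb" => MATCH
  Position 10: "bc" => no
Total occurrences: 2

2


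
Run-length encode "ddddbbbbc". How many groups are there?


Input: ddddbbbbc
Scanning for consecutive runs:
  Group 1: 'd' x 4 (positions 0-3)
  Group 2: 'b' x 4 (positions 4-7)
  Group 3: 'c' x 1 (positions 8-8)
Total groups: 3

3


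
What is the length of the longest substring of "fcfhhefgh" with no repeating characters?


Input: "fcfhhefgh"
Sliding window (track last position of each char):
  Position 0 ('f'): window [0,0] length 1 -- new best
  Position 1 ('c'): window [0,1] length 2 -- new best
  Position 2 ('f'): repeat (last at 0), move window start to 1
  Position 2 ('f'): window [1,2] length 2
  Position 3 ('h'): window [1,3] length 3 -- new best
  Position 4 ('h'): repeat (last at 3), move window start to 4
  Position 4 ('h'): window [4,4] length 1
  Position 5 ('e'): window [4,5] length 2
  Position 6 ('f'): window [4,6] length 3
  Position 7 ('g'): window [4,7] length 4 -- new best
  Position 8 ('h'): repeat (last at 4), move window start to 5
  Position 8 ('h'): window [5,8] length 4
Longest substring with no repeats: "hefg" with length 4

4


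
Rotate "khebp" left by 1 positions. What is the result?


Input: "khebp", rotate left by 1
First 1 characters: "k"
Remaining characters: "hebp"
Concatenate remaining + first: "hebp" + "k" = "hebpk"

hebpk


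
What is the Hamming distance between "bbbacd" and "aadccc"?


Comparing "bbbacd" and "aadccc" position by position:
  Position 0: 'b' vs 'a' => differ
  Position 1: 'b' vs 'a' => differ
  Position 2: 'b' vs 'd' => differ
  Position 3: 'a' vs 'c' => differ
  Position 4: 'c' vs 'c' => same
  Position 5: 'd' vs 'c' => differ
Total differences (Hamming distance): 5

5


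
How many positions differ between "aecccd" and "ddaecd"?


Comparing "aecccd" and "ddaecd" position by position:
  Position 0: 'a' vs 'd' => DIFFER
  Position 1: 'e' vs 'd' => DIFFER
  Position 2: 'c' vs 'a' => DIFFER
  Position 3: 'c' vs 'e' => DIFFER
  Position 4: 'c' vs 'c' => same
  Position 5: 'd' vs 'd' => same
Positions that differ: 4

4


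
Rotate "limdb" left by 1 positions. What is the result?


Input: "limdb", rotate left by 1
First 1 characters: "l"
Remaining characters: "imdb"
Concatenate remaining + first: "imdb" + "l" = "imdbl"

imdbl


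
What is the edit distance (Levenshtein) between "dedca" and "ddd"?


Computing edit distance: "dedca" -> "ddd"
DP table:
           d    d    d
      0    1    2    3
  d   1    0    1    2
  e   2    1    1    2
  d   3    2    1    1
  c   4    3    2    2
  a   5    4    3    3
Edit distance = dp[5][3] = 3

3


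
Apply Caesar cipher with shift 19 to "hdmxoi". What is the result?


Caesar cipher: shift "hdmxoi" by 19
  'h' (pos 7) + 19 = pos 0 = 'a'
  'd' (pos 3) + 19 = pos 22 = 'w'
  'm' (pos 12) + 19 = pos 5 = 'f'
  'x' (pos 23) + 19 = pos 16 = 'q'
  'o' (pos 14) + 19 = pos 7 = 'h'
  'i' (pos 8) + 19 = pos 1 = 'b'
Result: awfqhb

awfqhb


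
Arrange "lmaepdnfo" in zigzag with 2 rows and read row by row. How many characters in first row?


Zigzag "lmaepdnfo" into 2 rows:
Placing characters:
  'l' => row 0
  'm' => row 1
  'a' => row 0
  'e' => row 1
  'p' => row 0
  'd' => row 1
  'n' => row 0
  'f' => row 1
  'o' => row 0
Rows:
  Row 0: "lapno"
  Row 1: "medf"
First row length: 5

5


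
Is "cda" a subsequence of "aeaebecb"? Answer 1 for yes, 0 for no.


Check if "cda" is a subsequence of "aeaebecb"
Greedy scan:
  Position 0 ('a'): no match needed
  Position 1 ('e'): no match needed
  Position 2 ('a'): no match needed
  Position 3 ('e'): no match needed
  Position 4 ('b'): no match needed
  Position 5 ('e'): no match needed
  Position 6 ('c'): matches sub[0] = 'c'
  Position 7 ('b'): no match needed
Only matched 1/3 characters => not a subsequence

0


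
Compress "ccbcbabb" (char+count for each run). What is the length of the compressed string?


Input: ccbcbabb
Runs:
  'c' x 2 => "c2"
  'b' x 1 => "b1"
  'c' x 1 => "c1"
  'b' x 1 => "b1"
  'a' x 1 => "a1"
  'b' x 2 => "b2"
Compressed: "c2b1c1b1a1b2"
Compressed length: 12

12


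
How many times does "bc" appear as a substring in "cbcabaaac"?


Searching for "bc" in "cbcabaaac"
Scanning each position:
  Position 0: "cb" => no
  Position 1: "bc" => MATCH
  Position 2: "ca" => no
  Position 3: "ab" => no
  Position 4: "ba" => no
  Position 5: "aa" => no
  Position 6: "aa" => no
  Position 7: "ac" => no
Total occurrences: 1

1


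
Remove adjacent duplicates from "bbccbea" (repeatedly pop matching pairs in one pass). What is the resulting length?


Input: bbccbea
Stack-based adjacent duplicate removal:
  Read 'b': push. Stack: b
  Read 'b': matches stack top 'b' => pop. Stack: (empty)
  Read 'c': push. Stack: c
  Read 'c': matches stack top 'c' => pop. Stack: (empty)
  Read 'b': push. Stack: b
  Read 'e': push. Stack: be
  Read 'a': push. Stack: bea
Final stack: "bea" (length 3)

3


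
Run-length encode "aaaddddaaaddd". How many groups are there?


Input: aaaddddaaaddd
Scanning for consecutive runs:
  Group 1: 'a' x 3 (positions 0-2)
  Group 2: 'd' x 4 (positions 3-6)
  Group 3: 'a' x 3 (positions 7-9)
  Group 4: 'd' x 3 (positions 10-12)
Total groups: 4

4


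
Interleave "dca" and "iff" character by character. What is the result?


Interleaving "dca" and "iff":
  Position 0: 'd' from first, 'i' from second => "di"
  Position 1: 'c' from first, 'f' from second => "cf"
  Position 2: 'a' from first, 'f' from second => "af"
Result: dicfaf

dicfaf
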